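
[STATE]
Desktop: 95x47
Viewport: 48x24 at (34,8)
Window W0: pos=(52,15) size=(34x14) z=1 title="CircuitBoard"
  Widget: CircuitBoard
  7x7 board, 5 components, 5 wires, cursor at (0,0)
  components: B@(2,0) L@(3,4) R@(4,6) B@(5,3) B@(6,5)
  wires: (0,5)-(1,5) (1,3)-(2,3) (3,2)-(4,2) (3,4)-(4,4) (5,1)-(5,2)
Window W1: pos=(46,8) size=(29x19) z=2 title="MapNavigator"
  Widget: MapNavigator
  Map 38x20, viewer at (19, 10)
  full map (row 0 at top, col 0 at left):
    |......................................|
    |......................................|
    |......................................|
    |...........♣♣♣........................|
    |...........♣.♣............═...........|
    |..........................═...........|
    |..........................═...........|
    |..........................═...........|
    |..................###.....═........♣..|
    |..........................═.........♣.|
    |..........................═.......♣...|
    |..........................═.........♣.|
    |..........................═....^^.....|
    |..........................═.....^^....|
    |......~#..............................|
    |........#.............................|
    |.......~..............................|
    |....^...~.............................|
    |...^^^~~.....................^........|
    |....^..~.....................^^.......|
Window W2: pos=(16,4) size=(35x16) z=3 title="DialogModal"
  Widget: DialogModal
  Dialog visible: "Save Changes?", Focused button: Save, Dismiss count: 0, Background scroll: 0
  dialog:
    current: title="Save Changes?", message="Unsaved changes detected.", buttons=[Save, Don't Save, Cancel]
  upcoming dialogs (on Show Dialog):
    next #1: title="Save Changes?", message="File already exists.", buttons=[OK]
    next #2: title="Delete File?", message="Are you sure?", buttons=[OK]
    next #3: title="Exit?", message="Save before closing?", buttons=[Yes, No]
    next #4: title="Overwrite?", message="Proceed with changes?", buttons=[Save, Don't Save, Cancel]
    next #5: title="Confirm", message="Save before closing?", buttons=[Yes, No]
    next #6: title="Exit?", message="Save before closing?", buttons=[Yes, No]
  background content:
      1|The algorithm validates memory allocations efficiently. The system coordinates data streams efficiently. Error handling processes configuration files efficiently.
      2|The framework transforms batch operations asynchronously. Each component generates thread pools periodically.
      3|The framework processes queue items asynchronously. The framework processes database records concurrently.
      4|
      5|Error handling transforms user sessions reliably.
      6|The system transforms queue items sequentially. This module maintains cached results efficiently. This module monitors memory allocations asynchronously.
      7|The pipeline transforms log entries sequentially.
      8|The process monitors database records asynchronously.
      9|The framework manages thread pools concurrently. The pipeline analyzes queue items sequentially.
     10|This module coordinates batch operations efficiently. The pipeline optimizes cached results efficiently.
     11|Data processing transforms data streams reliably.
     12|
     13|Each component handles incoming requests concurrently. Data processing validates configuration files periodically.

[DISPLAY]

nsforms batch op┃━━━━━━━━━━━━━━━━━━━━━━━┓       
cesses queue ite┃Navigator              ┃       
─────────────┐  ┃───────────────────────┨       
anges?       │se┃.♣♣♣...................┃       
es detected. │ms┃.♣.♣............═......┃       
Save   Cancel│ri┃................═......┃       
─────────────┘ec┃................═......┃       
ages thread pool┃................═......┃━━━━━━━
inates batch ope┃........###.....═......┃       
ransforms data s┃................═......┃───────
                ┃.........@......═......┃       
━━━━━━━━━━━━━━━━┛................═......┃  ·    
            ┃....................═....^^┃  │    
            ┃....................═.....^┃  ·    
            ┃~#.........................┃       
            ┃..#........................┃       
            ┃.~.........................┃       
            ┃..~........................┃       
            ┗━━━━━━━━━━━━━━━━━━━━━━━━━━━┛       
                  ┃4           ·       ·       R
                  ┗━━━━━━━━━━━━━━━━━━━━━━━━━━━━━
                                                
                                                
                                                


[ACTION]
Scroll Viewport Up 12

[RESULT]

                                                
                                                
                                                
                                                
━━━━━━━━━━━━━━━━┓                               
                ┃                               
────────────────┨                               
idates memory al┃                               
nsforms batch op┃━━━━━━━━━━━━━━━━━━━━━━━┓       
cesses queue ite┃Navigator              ┃       
─────────────┐  ┃───────────────────────┨       
anges?       │se┃.♣♣♣...................┃       
es detected. │ms┃.♣.♣............═......┃       
Save   Cancel│ri┃................═......┃       
─────────────┘ec┃................═......┃       
ages thread pool┃................═......┃━━━━━━━
inates batch ope┃........###.....═......┃       
ransforms data s┃................═......┃───────
                ┃.........@......═......┃       
━━━━━━━━━━━━━━━━┛................═......┃  ·    
            ┃....................═....^^┃  │    
            ┃....................═.....^┃  ·    
            ┃~#.........................┃       
            ┃..#........................┃       


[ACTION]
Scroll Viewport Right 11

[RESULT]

                                                
                                                
                                                
                                                
━━━━━┓                                          
     ┃                                          
─────┨                                          
ry al┃                                          
ch op┃━━━━━━━━━━━━━━━━━━━━━━━┓                  
e ite┃Navigator              ┃                  
──┐  ┃───────────────────────┨                  
  │se┃.♣♣♣...................┃                  
. │ms┃.♣.♣............═......┃                  
el│ri┃................═......┃                  
──┘ec┃................═......┃                  
 pool┃................═......┃━━━━━━━━━━┓       
h ope┃........###.....═......┃          ┃       
ata s┃................═......┃──────────┨       
     ┃.........@......═......┃          ┃       
━━━━━┛................═......┃  ·       ┃       
 ┃....................═....^^┃  │       ┃       
 ┃....................═.....^┃  ·       ┃       
 ┃~#.........................┃          ┃       
 ┃..#........................┃          ┃       


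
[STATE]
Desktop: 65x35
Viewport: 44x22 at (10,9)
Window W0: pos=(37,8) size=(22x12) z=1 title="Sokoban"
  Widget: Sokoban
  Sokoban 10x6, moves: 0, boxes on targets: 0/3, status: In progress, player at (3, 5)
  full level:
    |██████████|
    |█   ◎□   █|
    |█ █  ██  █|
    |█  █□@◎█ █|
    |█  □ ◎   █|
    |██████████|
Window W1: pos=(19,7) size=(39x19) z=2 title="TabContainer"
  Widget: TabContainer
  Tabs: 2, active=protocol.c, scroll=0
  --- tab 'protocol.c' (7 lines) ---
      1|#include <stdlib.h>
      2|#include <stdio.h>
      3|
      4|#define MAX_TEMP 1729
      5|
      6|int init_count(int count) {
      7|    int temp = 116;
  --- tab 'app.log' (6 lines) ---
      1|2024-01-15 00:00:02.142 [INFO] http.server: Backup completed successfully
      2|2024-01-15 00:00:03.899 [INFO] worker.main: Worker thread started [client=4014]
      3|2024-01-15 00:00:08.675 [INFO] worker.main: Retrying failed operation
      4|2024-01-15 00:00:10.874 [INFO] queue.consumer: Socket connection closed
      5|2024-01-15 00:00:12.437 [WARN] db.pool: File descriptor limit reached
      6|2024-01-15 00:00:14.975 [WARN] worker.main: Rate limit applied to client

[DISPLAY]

         ┠──────────────────────────────────
         ┃[protocol.c]│ app.log             
         ┃──────────────────────────────────
         ┃#include <stdlib.h>               
         ┃#include <stdio.h>                
         ┃                                  
         ┃#define MAX_TEMP 1729             
         ┃                                  
         ┃int init_count(int count) {       
         ┃    int temp = 116;               
         ┃                                  
         ┃                                  
         ┃                                  
         ┃                                  
         ┃                                  
         ┃                                  
         ┗━━━━━━━━━━━━━━━━━━━━━━━━━━━━━━━━━━
                                            
                                            
                                            
                                            
                                            


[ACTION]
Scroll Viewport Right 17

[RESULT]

────────────────────────────────────┨┃      
protocol.c]│ app.log                ┃┨      
────────────────────────────────────┃┃      
include <stdlib.h>                  ┃┃      
include <stdio.h>                   ┃┃      
                                    ┃┃      
define MAX_TEMP 1729                ┃┃      
                                    ┃┃      
nt init_count(int count) {          ┃┃      
   int temp = 116;                  ┃┃      
                                    ┃┛      
                                    ┃       
                                    ┃       
                                    ┃       
                                    ┃       
                                    ┃       
━━━━━━━━━━━━━━━━━━━━━━━━━━━━━━━━━━━━┛       
                                            
                                            
                                            
                                            
                                            


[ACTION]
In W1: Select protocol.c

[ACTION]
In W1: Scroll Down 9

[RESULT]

────────────────────────────────────┨┃      
protocol.c]│ app.log                ┃┨      
────────────────────────────────────┃┃      
   int temp = 116;                  ┃┃      
                                    ┃┃      
                                    ┃┃      
                                    ┃┃      
                                    ┃┃      
                                    ┃┃      
                                    ┃┃      
                                    ┃┛      
                                    ┃       
                                    ┃       
                                    ┃       
                                    ┃       
                                    ┃       
━━━━━━━━━━━━━━━━━━━━━━━━━━━━━━━━━━━━┛       
                                            
                                            
                                            
                                            
                                            


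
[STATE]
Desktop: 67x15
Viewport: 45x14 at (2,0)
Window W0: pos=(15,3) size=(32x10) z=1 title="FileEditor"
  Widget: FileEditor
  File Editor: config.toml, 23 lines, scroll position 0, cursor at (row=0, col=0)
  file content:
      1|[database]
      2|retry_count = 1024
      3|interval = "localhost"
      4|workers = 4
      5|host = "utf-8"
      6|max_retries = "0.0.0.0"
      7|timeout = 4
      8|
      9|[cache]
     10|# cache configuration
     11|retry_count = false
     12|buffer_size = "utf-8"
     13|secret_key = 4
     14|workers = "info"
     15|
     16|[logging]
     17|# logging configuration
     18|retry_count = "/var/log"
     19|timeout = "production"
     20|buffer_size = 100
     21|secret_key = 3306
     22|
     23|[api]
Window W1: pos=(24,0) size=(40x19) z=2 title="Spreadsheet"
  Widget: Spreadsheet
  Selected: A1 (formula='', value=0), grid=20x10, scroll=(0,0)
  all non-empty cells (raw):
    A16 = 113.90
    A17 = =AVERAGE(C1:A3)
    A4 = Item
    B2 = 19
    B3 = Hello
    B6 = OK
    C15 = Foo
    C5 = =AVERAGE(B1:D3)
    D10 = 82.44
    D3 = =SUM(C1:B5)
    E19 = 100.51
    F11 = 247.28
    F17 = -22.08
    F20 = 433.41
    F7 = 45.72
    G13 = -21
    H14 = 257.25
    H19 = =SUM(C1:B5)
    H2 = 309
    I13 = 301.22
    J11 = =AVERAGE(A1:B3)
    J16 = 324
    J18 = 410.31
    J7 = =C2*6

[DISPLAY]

                      ┏━━━━━━━━━━━━━━━━━━━━━━
                      ┃ Spreadsheet          
                      ┠──────────────────────
             ┏━━━━━━━━┃A1:                   
             ┃ FileEdi┃       A       B      
             ┠────────┃----------------------
             ┃█databas┃  1      [0]       0  
             ┃retry_co┃  2        0      19  
             ┃interval┃  3        0Hello     
             ┃workers ┃  4 Item           0  
             ┃host = "┃  5        0       0#C
             ┃max_retr┃  6        0OK        
             ┗━━━━━━━━┃  7        0       0  
                      ┃  8        0       0  


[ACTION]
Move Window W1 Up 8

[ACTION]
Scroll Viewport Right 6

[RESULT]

                ┏━━━━━━━━━━━━━━━━━━━━━━━━━━━━
                ┃ Spreadsheet                
                ┠────────────────────────────
       ┏━━━━━━━━┃A1:                         
       ┃ FileEdi┃       A       B       C    
       ┠────────┃----------------------------
       ┃█databas┃  1      [0]       0       0
       ┃retry_co┃  2        0      19       0
       ┃interval┃  3        0Hello          0
       ┃workers ┃  4 Item           0       0
       ┃host = "┃  5        0       0#CIRC!  
       ┃max_retr┃  6        0OK             0
       ┗━━━━━━━━┃  7        0       0       0
                ┃  8        0       0       0


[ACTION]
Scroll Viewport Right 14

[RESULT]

  ┏━━━━━━━━━━━━━━━━━━━━━━━━━━━━━━━━━━━━━━┓   
  ┃ Spreadsheet                          ┃   
  ┠──────────────────────────────────────┨   
━━┃A1:                                   ┃   
di┃       A       B       C       D      ┃   
──┃--------------------------------------┃   
as┃  1      [0]       0       0       0  ┃   
co┃  2        0      19       0       0  ┃   
al┃  3        0Hello          0#CIRC!    ┃   
s ┃  4 Item           0       0       0  ┃   
 "┃  5        0       0#CIRC!         0  ┃   
tr┃  6        0OK             0       0  ┃   
━━┃  7        0       0       0       0  ┃   
  ┃  8        0       0       0       0  ┃   


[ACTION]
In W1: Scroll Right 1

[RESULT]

  ┏━━━━━━━━━━━━━━━━━━━━━━━━━━━━━━━━━━━━━━┓   
  ┃ Spreadsheet                          ┃   
  ┠──────────────────────────────────────┨   
━━┃A1:                                   ┃   
di┃       B       C       D       E      ┃   
──┃--------------------------------------┃   
as┃  1        0       0       0       0  ┃   
co┃  2       19       0       0       0  ┃   
al┃  3 Hello          0#CIRC!         0  ┃   
s ┃  4        0       0       0       0  ┃   
 "┃  5        0#CIRC!         0       0  ┃   
tr┃  6 OK             0       0       0  ┃   
━━┃  7        0       0       0       0  ┃   
  ┃  8        0       0       0       0  ┃   


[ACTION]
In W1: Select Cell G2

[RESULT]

  ┏━━━━━━━━━━━━━━━━━━━━━━━━━━━━━━━━━━━━━━┓   
  ┃ Spreadsheet                          ┃   
  ┠──────────────────────────────────────┨   
━━┃G2:                                   ┃   
di┃       B       C       D       E      ┃   
──┃--------------------------------------┃   
as┃  1        0       0       0       0  ┃   
co┃  2       19       0       0       0  ┃   
al┃  3 Hello          0#CIRC!         0  ┃   
s ┃  4        0       0       0       0  ┃   
 "┃  5        0#CIRC!         0       0  ┃   
tr┃  6 OK             0       0       0  ┃   
━━┃  7        0       0       0       0  ┃   
  ┃  8        0       0       0       0  ┃   


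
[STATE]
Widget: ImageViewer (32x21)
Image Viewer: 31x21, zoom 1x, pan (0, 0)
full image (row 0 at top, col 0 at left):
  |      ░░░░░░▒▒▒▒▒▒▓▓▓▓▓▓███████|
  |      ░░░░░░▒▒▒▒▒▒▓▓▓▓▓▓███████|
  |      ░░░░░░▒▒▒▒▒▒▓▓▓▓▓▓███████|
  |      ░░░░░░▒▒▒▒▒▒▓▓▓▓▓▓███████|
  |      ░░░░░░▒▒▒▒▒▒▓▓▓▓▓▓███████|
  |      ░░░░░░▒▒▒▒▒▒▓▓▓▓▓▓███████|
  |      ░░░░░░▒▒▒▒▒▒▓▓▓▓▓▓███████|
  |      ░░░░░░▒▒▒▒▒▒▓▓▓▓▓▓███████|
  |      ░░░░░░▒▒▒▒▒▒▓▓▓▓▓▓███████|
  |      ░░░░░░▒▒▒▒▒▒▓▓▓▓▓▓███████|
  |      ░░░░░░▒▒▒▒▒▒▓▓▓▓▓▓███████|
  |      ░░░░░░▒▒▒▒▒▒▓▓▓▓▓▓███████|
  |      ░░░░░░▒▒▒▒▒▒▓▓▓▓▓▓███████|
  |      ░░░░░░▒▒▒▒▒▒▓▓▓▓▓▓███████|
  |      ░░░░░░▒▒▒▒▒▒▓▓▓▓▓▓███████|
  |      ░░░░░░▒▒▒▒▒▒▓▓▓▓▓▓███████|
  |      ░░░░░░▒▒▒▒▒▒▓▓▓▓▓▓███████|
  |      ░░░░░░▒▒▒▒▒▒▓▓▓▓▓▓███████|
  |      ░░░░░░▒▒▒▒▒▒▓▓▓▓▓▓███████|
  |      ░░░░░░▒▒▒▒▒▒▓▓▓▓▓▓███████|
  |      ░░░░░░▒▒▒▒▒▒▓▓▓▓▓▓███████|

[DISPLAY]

      ░░░░░░▒▒▒▒▒▒▓▓▓▓▓▓███████ 
      ░░░░░░▒▒▒▒▒▒▓▓▓▓▓▓███████ 
      ░░░░░░▒▒▒▒▒▒▓▓▓▓▓▓███████ 
      ░░░░░░▒▒▒▒▒▒▓▓▓▓▓▓███████ 
      ░░░░░░▒▒▒▒▒▒▓▓▓▓▓▓███████ 
      ░░░░░░▒▒▒▒▒▒▓▓▓▓▓▓███████ 
      ░░░░░░▒▒▒▒▒▒▓▓▓▓▓▓███████ 
      ░░░░░░▒▒▒▒▒▒▓▓▓▓▓▓███████ 
      ░░░░░░▒▒▒▒▒▒▓▓▓▓▓▓███████ 
      ░░░░░░▒▒▒▒▒▒▓▓▓▓▓▓███████ 
      ░░░░░░▒▒▒▒▒▒▓▓▓▓▓▓███████ 
      ░░░░░░▒▒▒▒▒▒▓▓▓▓▓▓███████ 
      ░░░░░░▒▒▒▒▒▒▓▓▓▓▓▓███████ 
      ░░░░░░▒▒▒▒▒▒▓▓▓▓▓▓███████ 
      ░░░░░░▒▒▒▒▒▒▓▓▓▓▓▓███████ 
      ░░░░░░▒▒▒▒▒▒▓▓▓▓▓▓███████ 
      ░░░░░░▒▒▒▒▒▒▓▓▓▓▓▓███████ 
      ░░░░░░▒▒▒▒▒▒▓▓▓▓▓▓███████ 
      ░░░░░░▒▒▒▒▒▒▓▓▓▓▓▓███████ 
      ░░░░░░▒▒▒▒▒▒▓▓▓▓▓▓███████ 
      ░░░░░░▒▒▒▒▒▒▓▓▓▓▓▓███████ 


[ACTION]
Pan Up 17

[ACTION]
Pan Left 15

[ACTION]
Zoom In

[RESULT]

            ░░░░░░░░░░░░▒▒▒▒▒▒▒▒
            ░░░░░░░░░░░░▒▒▒▒▒▒▒▒
            ░░░░░░░░░░░░▒▒▒▒▒▒▒▒
            ░░░░░░░░░░░░▒▒▒▒▒▒▒▒
            ░░░░░░░░░░░░▒▒▒▒▒▒▒▒
            ░░░░░░░░░░░░▒▒▒▒▒▒▒▒
            ░░░░░░░░░░░░▒▒▒▒▒▒▒▒
            ░░░░░░░░░░░░▒▒▒▒▒▒▒▒
            ░░░░░░░░░░░░▒▒▒▒▒▒▒▒
            ░░░░░░░░░░░░▒▒▒▒▒▒▒▒
            ░░░░░░░░░░░░▒▒▒▒▒▒▒▒
            ░░░░░░░░░░░░▒▒▒▒▒▒▒▒
            ░░░░░░░░░░░░▒▒▒▒▒▒▒▒
            ░░░░░░░░░░░░▒▒▒▒▒▒▒▒
            ░░░░░░░░░░░░▒▒▒▒▒▒▒▒
            ░░░░░░░░░░░░▒▒▒▒▒▒▒▒
            ░░░░░░░░░░░░▒▒▒▒▒▒▒▒
            ░░░░░░░░░░░░▒▒▒▒▒▒▒▒
            ░░░░░░░░░░░░▒▒▒▒▒▒▒▒
            ░░░░░░░░░░░░▒▒▒▒▒▒▒▒
            ░░░░░░░░░░░░▒▒▒▒▒▒▒▒


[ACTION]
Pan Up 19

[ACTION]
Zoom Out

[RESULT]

      ░░░░░░▒▒▒▒▒▒▓▓▓▓▓▓███████ 
      ░░░░░░▒▒▒▒▒▒▓▓▓▓▓▓███████ 
      ░░░░░░▒▒▒▒▒▒▓▓▓▓▓▓███████ 
      ░░░░░░▒▒▒▒▒▒▓▓▓▓▓▓███████ 
      ░░░░░░▒▒▒▒▒▒▓▓▓▓▓▓███████ 
      ░░░░░░▒▒▒▒▒▒▓▓▓▓▓▓███████ 
      ░░░░░░▒▒▒▒▒▒▓▓▓▓▓▓███████ 
      ░░░░░░▒▒▒▒▒▒▓▓▓▓▓▓███████ 
      ░░░░░░▒▒▒▒▒▒▓▓▓▓▓▓███████ 
      ░░░░░░▒▒▒▒▒▒▓▓▓▓▓▓███████ 
      ░░░░░░▒▒▒▒▒▒▓▓▓▓▓▓███████ 
      ░░░░░░▒▒▒▒▒▒▓▓▓▓▓▓███████ 
      ░░░░░░▒▒▒▒▒▒▓▓▓▓▓▓███████ 
      ░░░░░░▒▒▒▒▒▒▓▓▓▓▓▓███████ 
      ░░░░░░▒▒▒▒▒▒▓▓▓▓▓▓███████ 
      ░░░░░░▒▒▒▒▒▒▓▓▓▓▓▓███████ 
      ░░░░░░▒▒▒▒▒▒▓▓▓▓▓▓███████ 
      ░░░░░░▒▒▒▒▒▒▓▓▓▓▓▓███████ 
      ░░░░░░▒▒▒▒▒▒▓▓▓▓▓▓███████ 
      ░░░░░░▒▒▒▒▒▒▓▓▓▓▓▓███████ 
      ░░░░░░▒▒▒▒▒▒▓▓▓▓▓▓███████ 


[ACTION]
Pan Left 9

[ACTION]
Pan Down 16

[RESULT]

      ░░░░░░▒▒▒▒▒▒▓▓▓▓▓▓███████ 
      ░░░░░░▒▒▒▒▒▒▓▓▓▓▓▓███████ 
      ░░░░░░▒▒▒▒▒▒▓▓▓▓▓▓███████ 
      ░░░░░░▒▒▒▒▒▒▓▓▓▓▓▓███████ 
      ░░░░░░▒▒▒▒▒▒▓▓▓▓▓▓███████ 
                                
                                
                                
                                
                                
                                
                                
                                
                                
                                
                                
                                
                                
                                
                                
                                


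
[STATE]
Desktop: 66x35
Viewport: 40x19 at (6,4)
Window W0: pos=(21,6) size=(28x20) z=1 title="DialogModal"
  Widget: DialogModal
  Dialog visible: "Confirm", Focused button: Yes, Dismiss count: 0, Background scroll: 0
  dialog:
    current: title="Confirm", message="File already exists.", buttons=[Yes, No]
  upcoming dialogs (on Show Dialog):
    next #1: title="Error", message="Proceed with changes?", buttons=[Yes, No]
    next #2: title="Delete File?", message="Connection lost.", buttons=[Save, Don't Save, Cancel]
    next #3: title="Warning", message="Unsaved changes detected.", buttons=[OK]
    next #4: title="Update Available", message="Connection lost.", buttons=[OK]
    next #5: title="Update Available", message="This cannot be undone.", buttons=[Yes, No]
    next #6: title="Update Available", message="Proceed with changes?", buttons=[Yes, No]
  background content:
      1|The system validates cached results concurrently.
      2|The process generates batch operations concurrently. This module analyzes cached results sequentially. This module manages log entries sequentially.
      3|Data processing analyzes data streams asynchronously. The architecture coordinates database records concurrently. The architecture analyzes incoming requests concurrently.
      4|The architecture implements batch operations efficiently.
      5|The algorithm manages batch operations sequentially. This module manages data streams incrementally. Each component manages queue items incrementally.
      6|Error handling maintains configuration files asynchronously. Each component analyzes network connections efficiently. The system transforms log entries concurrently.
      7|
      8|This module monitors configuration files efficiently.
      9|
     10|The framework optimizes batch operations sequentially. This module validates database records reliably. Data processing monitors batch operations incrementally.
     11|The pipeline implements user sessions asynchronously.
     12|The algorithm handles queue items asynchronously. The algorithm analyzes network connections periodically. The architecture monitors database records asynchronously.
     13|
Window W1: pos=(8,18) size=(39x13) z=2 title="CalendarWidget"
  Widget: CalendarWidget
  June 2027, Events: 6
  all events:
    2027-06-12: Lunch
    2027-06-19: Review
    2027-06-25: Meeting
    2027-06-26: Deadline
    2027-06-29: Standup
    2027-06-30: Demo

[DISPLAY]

                                        
                                        
               ┏━━━━━━━━━━━━━━━━━━━━━━━━
               ┃ DialogModal            
               ┠────────────────────────
               ┃The system validates cac
               ┃The process generates ba
               ┃Data processing analyzes
               ┃The architecture impleme
               ┃The algorithm manages ba
               ┃Er┌────────────────────┐
               ┃  │      Confirm       │
               ┃Th│File already exists.│
               ┃  │     [Yes]  No      │
  ┏━━━━━━━━━━━━━━━━━━━━━━━━━━━━━━━━━━━━━
  ┃ CalendarWidget                      
  ┠─────────────────────────────────────
  ┃              June 2027              
  ┃Mo Tu We Th Fr Sa Su                 


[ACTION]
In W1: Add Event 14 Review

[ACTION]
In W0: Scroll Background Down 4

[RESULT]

                                        
                                        
               ┏━━━━━━━━━━━━━━━━━━━━━━━━
               ┃ DialogModal            
               ┠────────────────────────
               ┃The algorithm manages ba
               ┃Error handling maintains
               ┃                        
               ┃This module monitors con
               ┃                        
               ┃Th┌────────────────────┐
               ┃Th│      Confirm       │
               ┃Th│File already exists.│
               ┃  │     [Yes]  No      │
  ┏━━━━━━━━━━━━━━━━━━━━━━━━━━━━━━━━━━━━━
  ┃ CalendarWidget                      
  ┠─────────────────────────────────────
  ┃              June 2027              
  ┃Mo Tu We Th Fr Sa Su                 


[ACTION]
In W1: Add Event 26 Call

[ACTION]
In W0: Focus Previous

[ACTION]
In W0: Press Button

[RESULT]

                                        
                                        
               ┏━━━━━━━━━━━━━━━━━━━━━━━━
               ┃ DialogModal            
               ┠────────────────────────
               ┃The algorithm manages ba
               ┃Error handling maintains
               ┃                        
               ┃This module monitors con
               ┃                        
               ┃The framework optimizes 
               ┃The pipeline implements 
               ┃The algorithm handles qu
               ┃                        
  ┏━━━━━━━━━━━━━━━━━━━━━━━━━━━━━━━━━━━━━
  ┃ CalendarWidget                      
  ┠─────────────────────────────────────
  ┃              June 2027              
  ┃Mo Tu We Th Fr Sa Su                 


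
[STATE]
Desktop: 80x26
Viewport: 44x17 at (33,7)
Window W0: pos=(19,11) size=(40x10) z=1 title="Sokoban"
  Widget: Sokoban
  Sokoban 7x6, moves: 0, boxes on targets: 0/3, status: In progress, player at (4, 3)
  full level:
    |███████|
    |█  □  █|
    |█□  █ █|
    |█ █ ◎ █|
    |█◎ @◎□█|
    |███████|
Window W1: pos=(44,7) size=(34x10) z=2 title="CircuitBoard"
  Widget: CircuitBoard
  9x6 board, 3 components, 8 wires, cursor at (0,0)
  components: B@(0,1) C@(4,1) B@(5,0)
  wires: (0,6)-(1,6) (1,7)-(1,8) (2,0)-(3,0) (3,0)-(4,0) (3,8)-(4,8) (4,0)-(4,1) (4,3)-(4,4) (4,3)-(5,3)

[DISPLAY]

           ┏━━━━━━━━━━━━━━━━━━━━━━━━━━━━━━━━
           ┃ CircuitBoard                   
           ┠────────────────────────────────
           ┃   0 1 2 3 4 5 6 7 8            
━━━━━━━━━━━┃0  [.]  B                   ·   
           ┃                            │   
───────────┃1                           ·   
           ┃                                
           ┃2   ·                           
           ┗━━━━━━━━━━━━━━━━━━━━━━━━━━━━━━━━
                         ┃                  
                         ┃                  
                         ┃                  
━━━━━━━━━━━━━━━━━━━━━━━━━┛                  
                                            
                                            
                                            


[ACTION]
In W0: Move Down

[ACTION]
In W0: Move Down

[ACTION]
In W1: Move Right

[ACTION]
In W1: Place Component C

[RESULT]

           ┏━━━━━━━━━━━━━━━━━━━━━━━━━━━━━━━━
           ┃ CircuitBoard                   
           ┠────────────────────────────────
           ┃   0 1 2 3 4 5 6 7 8            
━━━━━━━━━━━┃0      [C]                  ·   
           ┃                            │   
───────────┃1                           ·   
           ┃                                
           ┃2   ·                           
           ┗━━━━━━━━━━━━━━━━━━━━━━━━━━━━━━━━
                         ┃                  
                         ┃                  
                         ┃                  
━━━━━━━━━━━━━━━━━━━━━━━━━┛                  
                                            
                                            
                                            


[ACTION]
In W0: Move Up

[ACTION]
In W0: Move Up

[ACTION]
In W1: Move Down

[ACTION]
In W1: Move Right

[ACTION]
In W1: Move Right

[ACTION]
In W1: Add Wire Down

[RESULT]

           ┏━━━━━━━━━━━━━━━━━━━━━━━━━━━━━━━━
           ┃ CircuitBoard                   
           ┠────────────────────────────────
           ┃   0 1 2 3 4 5 6 7 8            
━━━━━━━━━━━┃0       C                   ·   
           ┃                            │   
───────────┃1              [.]          ·   
           ┃                │               
           ┃2   ·           ·               
           ┗━━━━━━━━━━━━━━━━━━━━━━━━━━━━━━━━
                         ┃                  
                         ┃                  
                         ┃                  
━━━━━━━━━━━━━━━━━━━━━━━━━┛                  
                                            
                                            
                                            


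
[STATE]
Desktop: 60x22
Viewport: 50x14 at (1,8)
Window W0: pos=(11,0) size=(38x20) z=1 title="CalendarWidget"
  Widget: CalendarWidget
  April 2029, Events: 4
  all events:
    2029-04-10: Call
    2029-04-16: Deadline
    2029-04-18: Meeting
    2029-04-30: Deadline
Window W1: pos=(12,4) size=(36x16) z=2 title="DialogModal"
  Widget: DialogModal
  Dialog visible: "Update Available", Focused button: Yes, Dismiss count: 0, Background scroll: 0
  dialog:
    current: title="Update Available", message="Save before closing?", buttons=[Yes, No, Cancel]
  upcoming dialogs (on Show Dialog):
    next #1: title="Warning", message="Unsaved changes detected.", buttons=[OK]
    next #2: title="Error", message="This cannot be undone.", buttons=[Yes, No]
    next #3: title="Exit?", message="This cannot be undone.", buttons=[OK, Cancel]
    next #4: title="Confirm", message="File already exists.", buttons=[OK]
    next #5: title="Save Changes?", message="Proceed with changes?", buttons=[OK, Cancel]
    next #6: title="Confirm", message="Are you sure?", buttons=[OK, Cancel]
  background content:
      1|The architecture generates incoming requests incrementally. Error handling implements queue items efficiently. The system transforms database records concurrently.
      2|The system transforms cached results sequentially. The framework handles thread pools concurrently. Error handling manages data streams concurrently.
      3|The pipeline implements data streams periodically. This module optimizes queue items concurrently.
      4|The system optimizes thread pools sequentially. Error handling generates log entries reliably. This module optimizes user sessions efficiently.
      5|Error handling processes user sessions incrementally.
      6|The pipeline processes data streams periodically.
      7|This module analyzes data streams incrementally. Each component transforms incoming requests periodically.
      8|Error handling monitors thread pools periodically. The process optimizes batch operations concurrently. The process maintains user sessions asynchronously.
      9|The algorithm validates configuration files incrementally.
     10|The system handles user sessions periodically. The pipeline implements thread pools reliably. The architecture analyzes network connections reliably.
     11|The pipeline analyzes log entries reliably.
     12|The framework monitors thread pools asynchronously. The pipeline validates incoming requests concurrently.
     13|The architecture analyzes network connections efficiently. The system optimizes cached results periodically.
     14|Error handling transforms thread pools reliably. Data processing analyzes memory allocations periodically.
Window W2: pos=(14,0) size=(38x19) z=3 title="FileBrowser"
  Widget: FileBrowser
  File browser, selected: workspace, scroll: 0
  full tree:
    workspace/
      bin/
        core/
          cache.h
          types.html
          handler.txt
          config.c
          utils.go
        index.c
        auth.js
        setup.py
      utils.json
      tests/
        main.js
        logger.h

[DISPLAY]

          ┃┃T┃                                    
          ┃┃T┃                                    
          ┃┃T┃                                    
          ┃┃E┃                                    
          ┃┃T┃                                    
          ┃┃T┃                                    
          ┃┃E┃                                    
          ┃┃T┃                                    
          ┃┃T┃                                    
          ┃┃T┃                                    
          ┃┃T┗━━━━━━━━━━━━━━━━━━━━━━━━━━━━━━━━━━━━
          ┗┗━━━━━━━━━━━━━━━━━━━━━━━━━━━━━━━━━━┛┛  
                                                  
                                                  


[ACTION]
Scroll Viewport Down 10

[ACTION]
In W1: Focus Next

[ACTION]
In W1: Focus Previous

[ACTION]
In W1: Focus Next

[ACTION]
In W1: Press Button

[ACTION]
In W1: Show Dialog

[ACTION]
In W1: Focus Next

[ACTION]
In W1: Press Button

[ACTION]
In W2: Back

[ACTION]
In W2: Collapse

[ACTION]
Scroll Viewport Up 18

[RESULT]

          ┏━━┏━━━━━━━━━━━━━━━━━━━━━━━━━━━━━━━━━━━━
          ┃ C┃ FileBrowser                        
          ┠──┠────────────────────────────────────
          ┃  ┃> [+] workspace/                    
          ┃┏━┃                                    
          ┃┃ ┃                                    
          ┃┠─┃                                    
          ┃┃T┃                                    
          ┃┃T┃                                    
          ┃┃T┃                                    
          ┃┃T┃                                    
          ┃┃E┃                                    
          ┃┃T┃                                    
          ┃┃T┃                                    
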